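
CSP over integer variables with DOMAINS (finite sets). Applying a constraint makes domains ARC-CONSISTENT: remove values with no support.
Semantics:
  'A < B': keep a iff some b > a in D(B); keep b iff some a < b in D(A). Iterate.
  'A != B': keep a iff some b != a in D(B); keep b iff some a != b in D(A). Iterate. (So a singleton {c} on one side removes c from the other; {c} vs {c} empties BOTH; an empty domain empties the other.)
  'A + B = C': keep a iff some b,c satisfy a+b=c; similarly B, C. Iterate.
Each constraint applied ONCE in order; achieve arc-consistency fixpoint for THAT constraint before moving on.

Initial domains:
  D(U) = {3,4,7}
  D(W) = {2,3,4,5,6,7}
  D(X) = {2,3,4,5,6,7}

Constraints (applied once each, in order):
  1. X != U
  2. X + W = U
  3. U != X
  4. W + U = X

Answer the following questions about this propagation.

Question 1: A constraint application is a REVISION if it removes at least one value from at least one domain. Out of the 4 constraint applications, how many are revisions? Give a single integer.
Constraint 1 (X != U) on D(X)={2,3,4,5,6,7} D(U)={3,4,7}: no change => not a revision
Constraint 2 (X + W = U) on D(X)={2,3,4,5,6,7} D(W)={2,3,4,5,6,7} D(U)={3,4,7}: X {2,3,4,5,6,7}->{2,3,4,5}; W {2,3,4,5,6,7}->{2,3,4,5}; U {3,4,7}->{4,7} => REVISION
Constraint 3 (U != X) on D(U)={4,7} D(X)={2,3,4,5}: no change => not a revision
Constraint 4 (W + U = X) on D(W)={2,3,4,5} D(U)={4,7} D(X)={2,3,4,5}: W {2,3,4,5}->{}; U {4,7}->{}; X {2,3,4,5}->{} => REVISION
Total revisions = 2

Answer: 2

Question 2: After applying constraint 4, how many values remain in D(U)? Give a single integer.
Constraint 1 (X != U) on D(X)={2,3,4,5,6,7} D(U)={3,4,7}: no change
Constraint 2 (X + W = U) on D(X)={2,3,4,5,6,7} D(W)={2,3,4,5,6,7} D(U)={3,4,7}: X {2,3,4,5,6,7}->{2,3,4,5}; W {2,3,4,5,6,7}->{2,3,4,5}; U {3,4,7}->{4,7}
Constraint 3 (U != X) on D(U)={4,7} D(X)={2,3,4,5}: no change
Constraint 4 (W + U = X) on D(W)={2,3,4,5} D(U)={4,7} D(X)={2,3,4,5}: W {2,3,4,5}->{}; U {4,7}->{}; X {2,3,4,5}->{}
So after constraint 4: D(U)={}, size = 0

Answer: 0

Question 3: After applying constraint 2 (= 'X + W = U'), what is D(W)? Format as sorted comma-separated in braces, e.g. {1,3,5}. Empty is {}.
Answer: {2,3,4,5}

Derivation:
Constraint 1 (X != U) on D(X)={2,3,4,5,6,7} D(U)={3,4,7}: no change
Constraint 2 (X + W = U) on D(X)={2,3,4,5,6,7} D(W)={2,3,4,5,6,7} D(U)={3,4,7}: X {2,3,4,5,6,7}->{2,3,4,5}; W {2,3,4,5,6,7}->{2,3,4,5}; U {3,4,7}->{4,7}
So after constraint 2: D(W) = {2,3,4,5}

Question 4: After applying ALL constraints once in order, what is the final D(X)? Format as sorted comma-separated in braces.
Answer: {}

Derivation:
Constraint 1 (X != U) on D(X)={2,3,4,5,6,7} D(U)={3,4,7}: no change
Constraint 2 (X + W = U) on D(X)={2,3,4,5,6,7} D(W)={2,3,4,5,6,7} D(U)={3,4,7}: X {2,3,4,5,6,7}->{2,3,4,5}; W {2,3,4,5,6,7}->{2,3,4,5}; U {3,4,7}->{4,7}
Constraint 3 (U != X) on D(U)={4,7} D(X)={2,3,4,5}: no change
Constraint 4 (W + U = X) on D(W)={2,3,4,5} D(U)={4,7} D(X)={2,3,4,5}: W {2,3,4,5}->{}; U {4,7}->{}; X {2,3,4,5}->{}
So after all 4 constraints: D(X) = {}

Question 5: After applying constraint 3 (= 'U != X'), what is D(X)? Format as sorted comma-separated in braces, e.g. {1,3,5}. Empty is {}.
Constraint 1 (X != U) on D(X)={2,3,4,5,6,7} D(U)={3,4,7}: no change
Constraint 2 (X + W = U) on D(X)={2,3,4,5,6,7} D(W)={2,3,4,5,6,7} D(U)={3,4,7}: X {2,3,4,5,6,7}->{2,3,4,5}; W {2,3,4,5,6,7}->{2,3,4,5}; U {3,4,7}->{4,7}
Constraint 3 (U != X) on D(U)={4,7} D(X)={2,3,4,5}: no change
So after constraint 3: D(X) = {2,3,4,5}

Answer: {2,3,4,5}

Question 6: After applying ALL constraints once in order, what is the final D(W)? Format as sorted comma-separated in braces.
Answer: {}

Derivation:
Constraint 1 (X != U) on D(X)={2,3,4,5,6,7} D(U)={3,4,7}: no change
Constraint 2 (X + W = U) on D(X)={2,3,4,5,6,7} D(W)={2,3,4,5,6,7} D(U)={3,4,7}: X {2,3,4,5,6,7}->{2,3,4,5}; W {2,3,4,5,6,7}->{2,3,4,5}; U {3,4,7}->{4,7}
Constraint 3 (U != X) on D(U)={4,7} D(X)={2,3,4,5}: no change
Constraint 4 (W + U = X) on D(W)={2,3,4,5} D(U)={4,7} D(X)={2,3,4,5}: W {2,3,4,5}->{}; U {4,7}->{}; X {2,3,4,5}->{}
So after all 4 constraints: D(W) = {}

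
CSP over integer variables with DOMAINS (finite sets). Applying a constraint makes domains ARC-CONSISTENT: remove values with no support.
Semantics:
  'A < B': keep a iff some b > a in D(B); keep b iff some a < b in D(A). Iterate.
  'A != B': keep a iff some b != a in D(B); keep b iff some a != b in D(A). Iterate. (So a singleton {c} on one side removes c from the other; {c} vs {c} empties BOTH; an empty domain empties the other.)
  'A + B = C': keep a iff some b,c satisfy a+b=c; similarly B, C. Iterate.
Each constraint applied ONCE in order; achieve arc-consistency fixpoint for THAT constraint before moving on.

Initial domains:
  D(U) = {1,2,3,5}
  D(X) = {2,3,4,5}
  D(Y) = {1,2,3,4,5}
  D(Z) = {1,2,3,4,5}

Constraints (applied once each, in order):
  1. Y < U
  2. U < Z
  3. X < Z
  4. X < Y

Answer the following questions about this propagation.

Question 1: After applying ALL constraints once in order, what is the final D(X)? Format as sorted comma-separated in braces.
Constraint 1 (Y < U) on D(Y)={1,2,3,4,5} D(U)={1,2,3,5}: Y {1,2,3,4,5}->{1,2,3,4}; U {1,2,3,5}->{2,3,5}
Constraint 2 (U < Z) on D(U)={2,3,5} D(Z)={1,2,3,4,5}: U {2,3,5}->{2,3}; Z {1,2,3,4,5}->{3,4,5}
Constraint 3 (X < Z) on D(X)={2,3,4,5} D(Z)={3,4,5}: X {2,3,4,5}->{2,3,4}
Constraint 4 (X < Y) on D(X)={2,3,4} D(Y)={1,2,3,4}: X {2,3,4}->{2,3}; Y {1,2,3,4}->{3,4}
So after all 4 constraints: D(X) = {2,3}

Answer: {2,3}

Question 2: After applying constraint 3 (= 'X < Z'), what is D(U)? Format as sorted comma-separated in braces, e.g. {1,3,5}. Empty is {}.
Answer: {2,3}

Derivation:
Constraint 1 (Y < U) on D(Y)={1,2,3,4,5} D(U)={1,2,3,5}: Y {1,2,3,4,5}->{1,2,3,4}; U {1,2,3,5}->{2,3,5}
Constraint 2 (U < Z) on D(U)={2,3,5} D(Z)={1,2,3,4,5}: U {2,3,5}->{2,3}; Z {1,2,3,4,5}->{3,4,5}
Constraint 3 (X < Z) on D(X)={2,3,4,5} D(Z)={3,4,5}: X {2,3,4,5}->{2,3,4}
So after constraint 3: D(U) = {2,3}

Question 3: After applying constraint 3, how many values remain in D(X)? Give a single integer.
Answer: 3

Derivation:
Constraint 1 (Y < U) on D(Y)={1,2,3,4,5} D(U)={1,2,3,5}: Y {1,2,3,4,5}->{1,2,3,4}; U {1,2,3,5}->{2,3,5}
Constraint 2 (U < Z) on D(U)={2,3,5} D(Z)={1,2,3,4,5}: U {2,3,5}->{2,3}; Z {1,2,3,4,5}->{3,4,5}
Constraint 3 (X < Z) on D(X)={2,3,4,5} D(Z)={3,4,5}: X {2,3,4,5}->{2,3,4}
So after constraint 3: D(X)={2,3,4}, size = 3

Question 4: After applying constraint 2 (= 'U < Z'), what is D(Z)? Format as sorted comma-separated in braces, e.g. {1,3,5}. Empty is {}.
Answer: {3,4,5}

Derivation:
Constraint 1 (Y < U) on D(Y)={1,2,3,4,5} D(U)={1,2,3,5}: Y {1,2,3,4,5}->{1,2,3,4}; U {1,2,3,5}->{2,3,5}
Constraint 2 (U < Z) on D(U)={2,3,5} D(Z)={1,2,3,4,5}: U {2,3,5}->{2,3}; Z {1,2,3,4,5}->{3,4,5}
So after constraint 2: D(Z) = {3,4,5}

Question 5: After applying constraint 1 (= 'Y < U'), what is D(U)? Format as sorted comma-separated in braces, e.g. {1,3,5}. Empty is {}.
Answer: {2,3,5}

Derivation:
Constraint 1 (Y < U) on D(Y)={1,2,3,4,5} D(U)={1,2,3,5}: Y {1,2,3,4,5}->{1,2,3,4}; U {1,2,3,5}->{2,3,5}
So after constraint 1: D(U) = {2,3,5}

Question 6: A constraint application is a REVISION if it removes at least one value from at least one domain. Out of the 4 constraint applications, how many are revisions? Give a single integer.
Answer: 4

Derivation:
Constraint 1 (Y < U) on D(Y)={1,2,3,4,5} D(U)={1,2,3,5}: Y {1,2,3,4,5}->{1,2,3,4}; U {1,2,3,5}->{2,3,5} => REVISION
Constraint 2 (U < Z) on D(U)={2,3,5} D(Z)={1,2,3,4,5}: U {2,3,5}->{2,3}; Z {1,2,3,4,5}->{3,4,5} => REVISION
Constraint 3 (X < Z) on D(X)={2,3,4,5} D(Z)={3,4,5}: X {2,3,4,5}->{2,3,4} => REVISION
Constraint 4 (X < Y) on D(X)={2,3,4} D(Y)={1,2,3,4}: X {2,3,4}->{2,3}; Y {1,2,3,4}->{3,4} => REVISION
Total revisions = 4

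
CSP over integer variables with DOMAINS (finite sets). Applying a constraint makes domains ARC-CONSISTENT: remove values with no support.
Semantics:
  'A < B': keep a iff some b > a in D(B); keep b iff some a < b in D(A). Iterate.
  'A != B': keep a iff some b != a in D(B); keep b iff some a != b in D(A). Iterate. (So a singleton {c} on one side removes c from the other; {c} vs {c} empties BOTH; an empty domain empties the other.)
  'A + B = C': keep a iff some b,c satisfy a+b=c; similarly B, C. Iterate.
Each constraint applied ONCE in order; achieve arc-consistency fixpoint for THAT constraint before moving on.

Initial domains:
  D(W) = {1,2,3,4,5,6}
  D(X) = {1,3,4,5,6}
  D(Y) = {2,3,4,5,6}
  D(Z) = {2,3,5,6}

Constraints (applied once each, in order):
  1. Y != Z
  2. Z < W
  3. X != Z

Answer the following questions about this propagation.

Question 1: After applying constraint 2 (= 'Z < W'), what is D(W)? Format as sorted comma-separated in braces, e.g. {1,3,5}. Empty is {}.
Constraint 1 (Y != Z) on D(Y)={2,3,4,5,6} D(Z)={2,3,5,6}: no change
Constraint 2 (Z < W) on D(Z)={2,3,5,6} D(W)={1,2,3,4,5,6}: Z {2,3,5,6}->{2,3,5}; W {1,2,3,4,5,6}->{3,4,5,6}
So after constraint 2: D(W) = {3,4,5,6}

Answer: {3,4,5,6}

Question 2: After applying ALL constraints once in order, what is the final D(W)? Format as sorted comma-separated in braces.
Constraint 1 (Y != Z) on D(Y)={2,3,4,5,6} D(Z)={2,3,5,6}: no change
Constraint 2 (Z < W) on D(Z)={2,3,5,6} D(W)={1,2,3,4,5,6}: Z {2,3,5,6}->{2,3,5}; W {1,2,3,4,5,6}->{3,4,5,6}
Constraint 3 (X != Z) on D(X)={1,3,4,5,6} D(Z)={2,3,5}: no change
So after all 3 constraints: D(W) = {3,4,5,6}

Answer: {3,4,5,6}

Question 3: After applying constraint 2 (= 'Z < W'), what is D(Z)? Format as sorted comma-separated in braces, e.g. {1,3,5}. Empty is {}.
Answer: {2,3,5}

Derivation:
Constraint 1 (Y != Z) on D(Y)={2,3,4,5,6} D(Z)={2,3,5,6}: no change
Constraint 2 (Z < W) on D(Z)={2,3,5,6} D(W)={1,2,3,4,5,6}: Z {2,3,5,6}->{2,3,5}; W {1,2,3,4,5,6}->{3,4,5,6}
So after constraint 2: D(Z) = {2,3,5}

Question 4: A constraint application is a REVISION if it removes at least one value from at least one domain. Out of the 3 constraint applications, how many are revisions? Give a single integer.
Constraint 1 (Y != Z) on D(Y)={2,3,4,5,6} D(Z)={2,3,5,6}: no change => not a revision
Constraint 2 (Z < W) on D(Z)={2,3,5,6} D(W)={1,2,3,4,5,6}: Z {2,3,5,6}->{2,3,5}; W {1,2,3,4,5,6}->{3,4,5,6} => REVISION
Constraint 3 (X != Z) on D(X)={1,3,4,5,6} D(Z)={2,3,5}: no change => not a revision
Total revisions = 1

Answer: 1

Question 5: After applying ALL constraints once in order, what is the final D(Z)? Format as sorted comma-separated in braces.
Answer: {2,3,5}

Derivation:
Constraint 1 (Y != Z) on D(Y)={2,3,4,5,6} D(Z)={2,3,5,6}: no change
Constraint 2 (Z < W) on D(Z)={2,3,5,6} D(W)={1,2,3,4,5,6}: Z {2,3,5,6}->{2,3,5}; W {1,2,3,4,5,6}->{3,4,5,6}
Constraint 3 (X != Z) on D(X)={1,3,4,5,6} D(Z)={2,3,5}: no change
So after all 3 constraints: D(Z) = {2,3,5}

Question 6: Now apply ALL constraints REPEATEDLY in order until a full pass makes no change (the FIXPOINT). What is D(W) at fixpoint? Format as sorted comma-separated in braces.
pass 0 (initial): D(W)={1,2,3,4,5,6}
pass 1: W {1,2,3,4,5,6}->{3,4,5,6}; Z {2,3,5,6}->{2,3,5}
pass 2: no change
Fixpoint after 2 passes: D(W) = {3,4,5,6}

Answer: {3,4,5,6}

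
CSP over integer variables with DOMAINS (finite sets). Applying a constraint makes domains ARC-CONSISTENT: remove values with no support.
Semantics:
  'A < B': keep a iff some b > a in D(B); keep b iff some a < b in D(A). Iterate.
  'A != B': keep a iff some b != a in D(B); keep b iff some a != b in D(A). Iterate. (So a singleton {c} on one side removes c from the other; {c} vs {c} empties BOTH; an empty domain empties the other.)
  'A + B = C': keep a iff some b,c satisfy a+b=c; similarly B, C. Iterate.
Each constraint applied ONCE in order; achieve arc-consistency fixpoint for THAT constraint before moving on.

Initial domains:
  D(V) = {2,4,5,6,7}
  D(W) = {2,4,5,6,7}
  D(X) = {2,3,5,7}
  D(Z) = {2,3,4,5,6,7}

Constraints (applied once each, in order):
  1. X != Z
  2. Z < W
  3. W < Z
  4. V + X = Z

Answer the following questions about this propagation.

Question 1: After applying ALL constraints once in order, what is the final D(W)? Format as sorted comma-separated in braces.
Constraint 1 (X != Z) on D(X)={2,3,5,7} D(Z)={2,3,4,5,6,7}: no change
Constraint 2 (Z < W) on D(Z)={2,3,4,5,6,7} D(W)={2,4,5,6,7}: Z {2,3,4,5,6,7}->{2,3,4,5,6}; W {2,4,5,6,7}->{4,5,6,7}
Constraint 3 (W < Z) on D(W)={4,5,6,7} D(Z)={2,3,4,5,6}: W {4,5,6,7}->{4,5}; Z {2,3,4,5,6}->{5,6}
Constraint 4 (V + X = Z) on D(V)={2,4,5,6,7} D(X)={2,3,5,7} D(Z)={5,6}: V {2,4,5,6,7}->{2,4}; X {2,3,5,7}->{2,3}
So after all 4 constraints: D(W) = {4,5}

Answer: {4,5}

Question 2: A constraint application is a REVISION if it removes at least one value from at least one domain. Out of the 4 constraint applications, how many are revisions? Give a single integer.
Answer: 3

Derivation:
Constraint 1 (X != Z) on D(X)={2,3,5,7} D(Z)={2,3,4,5,6,7}: no change => not a revision
Constraint 2 (Z < W) on D(Z)={2,3,4,5,6,7} D(W)={2,4,5,6,7}: Z {2,3,4,5,6,7}->{2,3,4,5,6}; W {2,4,5,6,7}->{4,5,6,7} => REVISION
Constraint 3 (W < Z) on D(W)={4,5,6,7} D(Z)={2,3,4,5,6}: W {4,5,6,7}->{4,5}; Z {2,3,4,5,6}->{5,6} => REVISION
Constraint 4 (V + X = Z) on D(V)={2,4,5,6,7} D(X)={2,3,5,7} D(Z)={5,6}: V {2,4,5,6,7}->{2,4}; X {2,3,5,7}->{2,3} => REVISION
Total revisions = 3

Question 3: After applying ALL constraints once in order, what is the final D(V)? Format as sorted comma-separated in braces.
Answer: {2,4}

Derivation:
Constraint 1 (X != Z) on D(X)={2,3,5,7} D(Z)={2,3,4,5,6,7}: no change
Constraint 2 (Z < W) on D(Z)={2,3,4,5,6,7} D(W)={2,4,5,6,7}: Z {2,3,4,5,6,7}->{2,3,4,5,6}; W {2,4,5,6,7}->{4,5,6,7}
Constraint 3 (W < Z) on D(W)={4,5,6,7} D(Z)={2,3,4,5,6}: W {4,5,6,7}->{4,5}; Z {2,3,4,5,6}->{5,6}
Constraint 4 (V + X = Z) on D(V)={2,4,5,6,7} D(X)={2,3,5,7} D(Z)={5,6}: V {2,4,5,6,7}->{2,4}; X {2,3,5,7}->{2,3}
So after all 4 constraints: D(V) = {2,4}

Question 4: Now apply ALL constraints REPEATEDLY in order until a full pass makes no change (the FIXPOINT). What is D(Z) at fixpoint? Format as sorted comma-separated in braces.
Answer: {}

Derivation:
pass 0 (initial): D(Z)={2,3,4,5,6,7}
pass 1: V {2,4,5,6,7}->{2,4}; W {2,4,5,6,7}->{4,5}; X {2,3,5,7}->{2,3}; Z {2,3,4,5,6,7}->{5,6}
pass 2: V {2,4}->{}; W {4,5}->{}; X {2,3}->{}; Z {5,6}->{}
pass 3: no change
Fixpoint after 3 passes: D(Z) = {}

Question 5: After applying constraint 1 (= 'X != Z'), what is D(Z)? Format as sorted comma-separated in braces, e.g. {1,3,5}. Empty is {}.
Constraint 1 (X != Z) on D(X)={2,3,5,7} D(Z)={2,3,4,5,6,7}: no change
So after constraint 1: D(Z) = {2,3,4,5,6,7}

Answer: {2,3,4,5,6,7}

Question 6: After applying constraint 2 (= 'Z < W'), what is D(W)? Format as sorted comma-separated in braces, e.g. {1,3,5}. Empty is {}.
Answer: {4,5,6,7}

Derivation:
Constraint 1 (X != Z) on D(X)={2,3,5,7} D(Z)={2,3,4,5,6,7}: no change
Constraint 2 (Z < W) on D(Z)={2,3,4,5,6,7} D(W)={2,4,5,6,7}: Z {2,3,4,5,6,7}->{2,3,4,5,6}; W {2,4,5,6,7}->{4,5,6,7}
So after constraint 2: D(W) = {4,5,6,7}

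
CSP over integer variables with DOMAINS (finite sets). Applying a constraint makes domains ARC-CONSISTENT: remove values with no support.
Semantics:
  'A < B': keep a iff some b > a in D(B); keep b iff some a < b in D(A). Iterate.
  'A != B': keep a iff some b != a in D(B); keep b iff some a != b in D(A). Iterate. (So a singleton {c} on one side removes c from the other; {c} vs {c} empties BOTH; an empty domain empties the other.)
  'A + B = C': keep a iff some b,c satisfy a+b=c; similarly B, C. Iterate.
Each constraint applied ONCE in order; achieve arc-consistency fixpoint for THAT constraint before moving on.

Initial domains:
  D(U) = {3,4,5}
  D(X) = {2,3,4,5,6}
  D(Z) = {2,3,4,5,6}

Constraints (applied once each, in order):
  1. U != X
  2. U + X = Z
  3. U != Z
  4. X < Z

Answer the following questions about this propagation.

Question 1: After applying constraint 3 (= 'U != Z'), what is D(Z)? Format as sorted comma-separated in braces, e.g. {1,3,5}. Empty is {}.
Constraint 1 (U != X) on D(U)={3,4,5} D(X)={2,3,4,5,6}: no change
Constraint 2 (U + X = Z) on D(U)={3,4,5} D(X)={2,3,4,5,6} D(Z)={2,3,4,5,6}: U {3,4,5}->{3,4}; X {2,3,4,5,6}->{2,3}; Z {2,3,4,5,6}->{5,6}
Constraint 3 (U != Z) on D(U)={3,4} D(Z)={5,6}: no change
So after constraint 3: D(Z) = {5,6}

Answer: {5,6}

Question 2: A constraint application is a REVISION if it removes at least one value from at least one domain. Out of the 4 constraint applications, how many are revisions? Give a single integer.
Constraint 1 (U != X) on D(U)={3,4,5} D(X)={2,3,4,5,6}: no change => not a revision
Constraint 2 (U + X = Z) on D(U)={3,4,5} D(X)={2,3,4,5,6} D(Z)={2,3,4,5,6}: U {3,4,5}->{3,4}; X {2,3,4,5,6}->{2,3}; Z {2,3,4,5,6}->{5,6} => REVISION
Constraint 3 (U != Z) on D(U)={3,4} D(Z)={5,6}: no change => not a revision
Constraint 4 (X < Z) on D(X)={2,3} D(Z)={5,6}: no change => not a revision
Total revisions = 1

Answer: 1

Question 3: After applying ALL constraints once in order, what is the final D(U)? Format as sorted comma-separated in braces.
Constraint 1 (U != X) on D(U)={3,4,5} D(X)={2,3,4,5,6}: no change
Constraint 2 (U + X = Z) on D(U)={3,4,5} D(X)={2,3,4,5,6} D(Z)={2,3,4,5,6}: U {3,4,5}->{3,4}; X {2,3,4,5,6}->{2,3}; Z {2,3,4,5,6}->{5,6}
Constraint 3 (U != Z) on D(U)={3,4} D(Z)={5,6}: no change
Constraint 4 (X < Z) on D(X)={2,3} D(Z)={5,6}: no change
So after all 4 constraints: D(U) = {3,4}

Answer: {3,4}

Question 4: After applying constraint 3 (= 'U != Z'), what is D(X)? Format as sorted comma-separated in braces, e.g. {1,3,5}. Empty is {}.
Answer: {2,3}

Derivation:
Constraint 1 (U != X) on D(U)={3,4,5} D(X)={2,3,4,5,6}: no change
Constraint 2 (U + X = Z) on D(U)={3,4,5} D(X)={2,3,4,5,6} D(Z)={2,3,4,5,6}: U {3,4,5}->{3,4}; X {2,3,4,5,6}->{2,3}; Z {2,3,4,5,6}->{5,6}
Constraint 3 (U != Z) on D(U)={3,4} D(Z)={5,6}: no change
So after constraint 3: D(X) = {2,3}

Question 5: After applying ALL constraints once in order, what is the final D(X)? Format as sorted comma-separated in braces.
Constraint 1 (U != X) on D(U)={3,4,5} D(X)={2,3,4,5,6}: no change
Constraint 2 (U + X = Z) on D(U)={3,4,5} D(X)={2,3,4,5,6} D(Z)={2,3,4,5,6}: U {3,4,5}->{3,4}; X {2,3,4,5,6}->{2,3}; Z {2,3,4,5,6}->{5,6}
Constraint 3 (U != Z) on D(U)={3,4} D(Z)={5,6}: no change
Constraint 4 (X < Z) on D(X)={2,3} D(Z)={5,6}: no change
So after all 4 constraints: D(X) = {2,3}

Answer: {2,3}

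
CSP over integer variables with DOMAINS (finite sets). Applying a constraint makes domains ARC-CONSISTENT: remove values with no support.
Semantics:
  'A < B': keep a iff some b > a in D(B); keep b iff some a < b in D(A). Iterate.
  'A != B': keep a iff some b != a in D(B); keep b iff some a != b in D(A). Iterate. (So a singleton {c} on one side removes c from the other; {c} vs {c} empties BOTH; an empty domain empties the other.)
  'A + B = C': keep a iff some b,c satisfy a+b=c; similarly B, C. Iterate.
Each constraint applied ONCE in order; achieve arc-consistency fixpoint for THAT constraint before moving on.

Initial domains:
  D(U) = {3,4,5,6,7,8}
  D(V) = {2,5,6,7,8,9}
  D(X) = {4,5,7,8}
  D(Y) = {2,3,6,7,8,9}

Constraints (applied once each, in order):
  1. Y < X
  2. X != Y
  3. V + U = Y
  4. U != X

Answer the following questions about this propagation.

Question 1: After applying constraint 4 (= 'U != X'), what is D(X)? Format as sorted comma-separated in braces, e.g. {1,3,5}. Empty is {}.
Answer: {4,5,7,8}

Derivation:
Constraint 1 (Y < X) on D(Y)={2,3,6,7,8,9} D(X)={4,5,7,8}: Y {2,3,6,7,8,9}->{2,3,6,7}
Constraint 2 (X != Y) on D(X)={4,5,7,8} D(Y)={2,3,6,7}: no change
Constraint 3 (V + U = Y) on D(V)={2,5,6,7,8,9} D(U)={3,4,5,6,7,8} D(Y)={2,3,6,7}: V {2,5,6,7,8,9}->{2}; U {3,4,5,6,7,8}->{4,5}; Y {2,3,6,7}->{6,7}
Constraint 4 (U != X) on D(U)={4,5} D(X)={4,5,7,8}: no change
So after constraint 4: D(X) = {4,5,7,8}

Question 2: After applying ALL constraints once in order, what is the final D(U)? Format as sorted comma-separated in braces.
Answer: {4,5}

Derivation:
Constraint 1 (Y < X) on D(Y)={2,3,6,7,8,9} D(X)={4,5,7,8}: Y {2,3,6,7,8,9}->{2,3,6,7}
Constraint 2 (X != Y) on D(X)={4,5,7,8} D(Y)={2,3,6,7}: no change
Constraint 3 (V + U = Y) on D(V)={2,5,6,7,8,9} D(U)={3,4,5,6,7,8} D(Y)={2,3,6,7}: V {2,5,6,7,8,9}->{2}; U {3,4,5,6,7,8}->{4,5}; Y {2,3,6,7}->{6,7}
Constraint 4 (U != X) on D(U)={4,5} D(X)={4,5,7,8}: no change
So after all 4 constraints: D(U) = {4,5}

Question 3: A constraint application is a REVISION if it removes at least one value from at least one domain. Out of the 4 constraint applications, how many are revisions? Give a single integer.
Constraint 1 (Y < X) on D(Y)={2,3,6,7,8,9} D(X)={4,5,7,8}: Y {2,3,6,7,8,9}->{2,3,6,7} => REVISION
Constraint 2 (X != Y) on D(X)={4,5,7,8} D(Y)={2,3,6,7}: no change => not a revision
Constraint 3 (V + U = Y) on D(V)={2,5,6,7,8,9} D(U)={3,4,5,6,7,8} D(Y)={2,3,6,7}: V {2,5,6,7,8,9}->{2}; U {3,4,5,6,7,8}->{4,5}; Y {2,3,6,7}->{6,7} => REVISION
Constraint 4 (U != X) on D(U)={4,5} D(X)={4,5,7,8}: no change => not a revision
Total revisions = 2

Answer: 2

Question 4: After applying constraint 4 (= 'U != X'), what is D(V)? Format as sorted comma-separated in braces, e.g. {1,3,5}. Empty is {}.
Answer: {2}

Derivation:
Constraint 1 (Y < X) on D(Y)={2,3,6,7,8,9} D(X)={4,5,7,8}: Y {2,3,6,7,8,9}->{2,3,6,7}
Constraint 2 (X != Y) on D(X)={4,5,7,8} D(Y)={2,3,6,7}: no change
Constraint 3 (V + U = Y) on D(V)={2,5,6,7,8,9} D(U)={3,4,5,6,7,8} D(Y)={2,3,6,7}: V {2,5,6,7,8,9}->{2}; U {3,4,5,6,7,8}->{4,5}; Y {2,3,6,7}->{6,7}
Constraint 4 (U != X) on D(U)={4,5} D(X)={4,5,7,8}: no change
So after constraint 4: D(V) = {2}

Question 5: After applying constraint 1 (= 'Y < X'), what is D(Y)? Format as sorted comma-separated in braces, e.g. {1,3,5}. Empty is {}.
Constraint 1 (Y < X) on D(Y)={2,3,6,7,8,9} D(X)={4,5,7,8}: Y {2,3,6,7,8,9}->{2,3,6,7}
So after constraint 1: D(Y) = {2,3,6,7}

Answer: {2,3,6,7}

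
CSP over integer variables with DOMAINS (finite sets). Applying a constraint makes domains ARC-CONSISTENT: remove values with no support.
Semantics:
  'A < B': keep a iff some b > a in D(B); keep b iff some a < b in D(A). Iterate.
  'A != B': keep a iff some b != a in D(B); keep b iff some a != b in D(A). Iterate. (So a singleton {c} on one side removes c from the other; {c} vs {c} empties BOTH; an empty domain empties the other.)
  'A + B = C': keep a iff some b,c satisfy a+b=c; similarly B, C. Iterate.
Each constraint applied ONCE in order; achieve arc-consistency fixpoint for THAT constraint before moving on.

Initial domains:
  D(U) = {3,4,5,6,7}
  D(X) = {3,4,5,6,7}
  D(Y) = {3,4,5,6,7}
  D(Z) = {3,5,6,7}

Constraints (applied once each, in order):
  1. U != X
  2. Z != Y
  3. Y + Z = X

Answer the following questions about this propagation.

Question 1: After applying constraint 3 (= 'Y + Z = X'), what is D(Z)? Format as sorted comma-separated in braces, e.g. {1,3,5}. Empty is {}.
Answer: {3}

Derivation:
Constraint 1 (U != X) on D(U)={3,4,5,6,7} D(X)={3,4,5,6,7}: no change
Constraint 2 (Z != Y) on D(Z)={3,5,6,7} D(Y)={3,4,5,6,7}: no change
Constraint 3 (Y + Z = X) on D(Y)={3,4,5,6,7} D(Z)={3,5,6,7} D(X)={3,4,5,6,7}: Y {3,4,5,6,7}->{3,4}; Z {3,5,6,7}->{3}; X {3,4,5,6,7}->{6,7}
So after constraint 3: D(Z) = {3}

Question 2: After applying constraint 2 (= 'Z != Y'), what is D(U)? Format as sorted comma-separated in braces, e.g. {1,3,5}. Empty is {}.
Answer: {3,4,5,6,7}

Derivation:
Constraint 1 (U != X) on D(U)={3,4,5,6,7} D(X)={3,4,5,6,7}: no change
Constraint 2 (Z != Y) on D(Z)={3,5,6,7} D(Y)={3,4,5,6,7}: no change
So after constraint 2: D(U) = {3,4,5,6,7}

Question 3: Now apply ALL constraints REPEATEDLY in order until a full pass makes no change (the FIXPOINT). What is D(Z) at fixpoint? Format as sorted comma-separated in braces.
pass 0 (initial): D(Z)={3,5,6,7}
pass 1: X {3,4,5,6,7}->{6,7}; Y {3,4,5,6,7}->{3,4}; Z {3,5,6,7}->{3}
pass 2: X {6,7}->{7}; Y {3,4}->{4}
pass 3: U {3,4,5,6,7}->{3,4,5,6}
pass 4: no change
Fixpoint after 4 passes: D(Z) = {3}

Answer: {3}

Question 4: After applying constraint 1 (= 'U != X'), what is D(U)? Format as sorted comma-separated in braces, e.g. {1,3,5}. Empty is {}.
Constraint 1 (U != X) on D(U)={3,4,5,6,7} D(X)={3,4,5,6,7}: no change
So after constraint 1: D(U) = {3,4,5,6,7}

Answer: {3,4,5,6,7}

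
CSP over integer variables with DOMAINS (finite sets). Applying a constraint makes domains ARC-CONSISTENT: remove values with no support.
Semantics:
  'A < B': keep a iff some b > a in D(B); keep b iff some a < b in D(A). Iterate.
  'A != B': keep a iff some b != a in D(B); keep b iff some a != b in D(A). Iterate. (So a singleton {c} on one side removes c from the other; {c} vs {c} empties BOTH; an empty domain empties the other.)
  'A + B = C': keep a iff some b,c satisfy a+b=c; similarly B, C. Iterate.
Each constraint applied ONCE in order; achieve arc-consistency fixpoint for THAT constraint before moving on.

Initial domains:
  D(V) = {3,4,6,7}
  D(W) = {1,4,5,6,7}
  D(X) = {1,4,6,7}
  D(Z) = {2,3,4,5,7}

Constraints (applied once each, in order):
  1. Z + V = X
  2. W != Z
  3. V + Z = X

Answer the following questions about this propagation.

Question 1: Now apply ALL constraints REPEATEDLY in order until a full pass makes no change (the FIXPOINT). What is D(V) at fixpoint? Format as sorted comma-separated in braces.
pass 0 (initial): D(V)={3,4,6,7}
pass 1: V {3,4,6,7}->{3,4}; X {1,4,6,7}->{6,7}; Z {2,3,4,5,7}->{2,3,4}
pass 2: no change
Fixpoint after 2 passes: D(V) = {3,4}

Answer: {3,4}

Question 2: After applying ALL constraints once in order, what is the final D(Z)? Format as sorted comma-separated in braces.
Constraint 1 (Z + V = X) on D(Z)={2,3,4,5,7} D(V)={3,4,6,7} D(X)={1,4,6,7}: Z {2,3,4,5,7}->{2,3,4}; V {3,4,6,7}->{3,4}; X {1,4,6,7}->{6,7}
Constraint 2 (W != Z) on D(W)={1,4,5,6,7} D(Z)={2,3,4}: no change
Constraint 3 (V + Z = X) on D(V)={3,4} D(Z)={2,3,4} D(X)={6,7}: no change
So after all 3 constraints: D(Z) = {2,3,4}

Answer: {2,3,4}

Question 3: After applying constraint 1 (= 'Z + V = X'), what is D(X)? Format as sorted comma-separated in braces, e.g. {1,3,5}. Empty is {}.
Constraint 1 (Z + V = X) on D(Z)={2,3,4,5,7} D(V)={3,4,6,7} D(X)={1,4,6,7}: Z {2,3,4,5,7}->{2,3,4}; V {3,4,6,7}->{3,4}; X {1,4,6,7}->{6,7}
So after constraint 1: D(X) = {6,7}

Answer: {6,7}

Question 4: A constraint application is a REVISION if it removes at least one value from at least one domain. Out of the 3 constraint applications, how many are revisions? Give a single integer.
Answer: 1

Derivation:
Constraint 1 (Z + V = X) on D(Z)={2,3,4,5,7} D(V)={3,4,6,7} D(X)={1,4,6,7}: Z {2,3,4,5,7}->{2,3,4}; V {3,4,6,7}->{3,4}; X {1,4,6,7}->{6,7} => REVISION
Constraint 2 (W != Z) on D(W)={1,4,5,6,7} D(Z)={2,3,4}: no change => not a revision
Constraint 3 (V + Z = X) on D(V)={3,4} D(Z)={2,3,4} D(X)={6,7}: no change => not a revision
Total revisions = 1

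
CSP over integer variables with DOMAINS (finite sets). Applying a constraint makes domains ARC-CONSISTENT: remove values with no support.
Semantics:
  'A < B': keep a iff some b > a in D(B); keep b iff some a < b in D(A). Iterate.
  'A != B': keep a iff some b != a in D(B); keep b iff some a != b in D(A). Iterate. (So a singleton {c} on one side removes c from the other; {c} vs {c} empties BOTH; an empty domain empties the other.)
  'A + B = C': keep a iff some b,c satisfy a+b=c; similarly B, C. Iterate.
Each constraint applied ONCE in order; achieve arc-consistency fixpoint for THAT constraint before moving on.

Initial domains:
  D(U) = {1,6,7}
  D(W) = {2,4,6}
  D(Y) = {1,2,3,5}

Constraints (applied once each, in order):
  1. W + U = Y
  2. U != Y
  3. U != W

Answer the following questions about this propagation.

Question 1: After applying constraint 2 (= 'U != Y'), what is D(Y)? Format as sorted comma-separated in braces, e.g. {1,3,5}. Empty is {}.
Answer: {3,5}

Derivation:
Constraint 1 (W + U = Y) on D(W)={2,4,6} D(U)={1,6,7} D(Y)={1,2,3,5}: W {2,4,6}->{2,4}; U {1,6,7}->{1}; Y {1,2,3,5}->{3,5}
Constraint 2 (U != Y) on D(U)={1} D(Y)={3,5}: no change
So after constraint 2: D(Y) = {3,5}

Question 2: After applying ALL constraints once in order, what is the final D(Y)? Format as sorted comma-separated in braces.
Answer: {3,5}

Derivation:
Constraint 1 (W + U = Y) on D(W)={2,4,6} D(U)={1,6,7} D(Y)={1,2,3,5}: W {2,4,6}->{2,4}; U {1,6,7}->{1}; Y {1,2,3,5}->{3,5}
Constraint 2 (U != Y) on D(U)={1} D(Y)={3,5}: no change
Constraint 3 (U != W) on D(U)={1} D(W)={2,4}: no change
So after all 3 constraints: D(Y) = {3,5}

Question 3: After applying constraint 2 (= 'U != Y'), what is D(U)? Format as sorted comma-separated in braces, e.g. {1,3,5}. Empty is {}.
Constraint 1 (W + U = Y) on D(W)={2,4,6} D(U)={1,6,7} D(Y)={1,2,3,5}: W {2,4,6}->{2,4}; U {1,6,7}->{1}; Y {1,2,3,5}->{3,5}
Constraint 2 (U != Y) on D(U)={1} D(Y)={3,5}: no change
So after constraint 2: D(U) = {1}

Answer: {1}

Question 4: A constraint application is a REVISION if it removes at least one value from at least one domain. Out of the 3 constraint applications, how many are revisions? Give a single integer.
Answer: 1

Derivation:
Constraint 1 (W + U = Y) on D(W)={2,4,6} D(U)={1,6,7} D(Y)={1,2,3,5}: W {2,4,6}->{2,4}; U {1,6,7}->{1}; Y {1,2,3,5}->{3,5} => REVISION
Constraint 2 (U != Y) on D(U)={1} D(Y)={3,5}: no change => not a revision
Constraint 3 (U != W) on D(U)={1} D(W)={2,4}: no change => not a revision
Total revisions = 1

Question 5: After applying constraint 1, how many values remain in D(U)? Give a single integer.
Constraint 1 (W + U = Y) on D(W)={2,4,6} D(U)={1,6,7} D(Y)={1,2,3,5}: W {2,4,6}->{2,4}; U {1,6,7}->{1}; Y {1,2,3,5}->{3,5}
So after constraint 1: D(U)={1}, size = 1

Answer: 1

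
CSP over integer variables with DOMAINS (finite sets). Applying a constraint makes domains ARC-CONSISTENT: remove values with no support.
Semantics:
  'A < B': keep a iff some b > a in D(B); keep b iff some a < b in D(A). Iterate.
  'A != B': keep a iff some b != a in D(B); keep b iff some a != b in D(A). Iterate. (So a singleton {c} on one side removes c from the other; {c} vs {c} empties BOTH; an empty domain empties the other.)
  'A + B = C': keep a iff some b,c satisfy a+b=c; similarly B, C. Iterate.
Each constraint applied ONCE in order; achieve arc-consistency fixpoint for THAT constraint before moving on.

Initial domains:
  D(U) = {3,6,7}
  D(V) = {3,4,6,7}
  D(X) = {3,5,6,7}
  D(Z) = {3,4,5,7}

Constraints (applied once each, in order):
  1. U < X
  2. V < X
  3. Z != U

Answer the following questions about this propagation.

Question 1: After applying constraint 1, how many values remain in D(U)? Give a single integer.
Constraint 1 (U < X) on D(U)={3,6,7} D(X)={3,5,6,7}: U {3,6,7}->{3,6}; X {3,5,6,7}->{5,6,7}
So after constraint 1: D(U)={3,6}, size = 2

Answer: 2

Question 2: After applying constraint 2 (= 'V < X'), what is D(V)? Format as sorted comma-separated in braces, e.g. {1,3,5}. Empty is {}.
Answer: {3,4,6}

Derivation:
Constraint 1 (U < X) on D(U)={3,6,7} D(X)={3,5,6,7}: U {3,6,7}->{3,6}; X {3,5,6,7}->{5,6,7}
Constraint 2 (V < X) on D(V)={3,4,6,7} D(X)={5,6,7}: V {3,4,6,7}->{3,4,6}
So after constraint 2: D(V) = {3,4,6}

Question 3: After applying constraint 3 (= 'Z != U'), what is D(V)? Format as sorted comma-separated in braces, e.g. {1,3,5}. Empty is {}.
Constraint 1 (U < X) on D(U)={3,6,7} D(X)={3,5,6,7}: U {3,6,7}->{3,6}; X {3,5,6,7}->{5,6,7}
Constraint 2 (V < X) on D(V)={3,4,6,7} D(X)={5,6,7}: V {3,4,6,7}->{3,4,6}
Constraint 3 (Z != U) on D(Z)={3,4,5,7} D(U)={3,6}: no change
So after constraint 3: D(V) = {3,4,6}

Answer: {3,4,6}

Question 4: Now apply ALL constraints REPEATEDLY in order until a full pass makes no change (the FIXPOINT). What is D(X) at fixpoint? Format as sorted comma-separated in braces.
Answer: {5,6,7}

Derivation:
pass 0 (initial): D(X)={3,5,6,7}
pass 1: U {3,6,7}->{3,6}; V {3,4,6,7}->{3,4,6}; X {3,5,6,7}->{5,6,7}
pass 2: no change
Fixpoint after 2 passes: D(X) = {5,6,7}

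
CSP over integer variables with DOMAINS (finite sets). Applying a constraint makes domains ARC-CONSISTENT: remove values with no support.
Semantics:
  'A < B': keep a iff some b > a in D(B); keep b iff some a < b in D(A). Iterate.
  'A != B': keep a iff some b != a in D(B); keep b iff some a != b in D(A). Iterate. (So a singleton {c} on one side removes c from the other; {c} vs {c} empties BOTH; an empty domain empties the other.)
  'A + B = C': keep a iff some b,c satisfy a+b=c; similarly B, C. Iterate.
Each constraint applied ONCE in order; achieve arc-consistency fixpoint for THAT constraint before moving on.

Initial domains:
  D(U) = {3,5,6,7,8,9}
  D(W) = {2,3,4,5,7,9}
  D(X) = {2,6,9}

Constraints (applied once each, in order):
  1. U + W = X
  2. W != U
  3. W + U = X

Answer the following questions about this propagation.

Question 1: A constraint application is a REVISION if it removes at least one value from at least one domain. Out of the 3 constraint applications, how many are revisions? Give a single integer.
Answer: 1

Derivation:
Constraint 1 (U + W = X) on D(U)={3,5,6,7,8,9} D(W)={2,3,4,5,7,9} D(X)={2,6,9}: U {3,5,6,7,8,9}->{3,5,6,7}; W {2,3,4,5,7,9}->{2,3,4}; X {2,6,9}->{6,9} => REVISION
Constraint 2 (W != U) on D(W)={2,3,4} D(U)={3,5,6,7}: no change => not a revision
Constraint 3 (W + U = X) on D(W)={2,3,4} D(U)={3,5,6,7} D(X)={6,9}: no change => not a revision
Total revisions = 1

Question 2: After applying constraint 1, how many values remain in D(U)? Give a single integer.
Constraint 1 (U + W = X) on D(U)={3,5,6,7,8,9} D(W)={2,3,4,5,7,9} D(X)={2,6,9}: U {3,5,6,7,8,9}->{3,5,6,7}; W {2,3,4,5,7,9}->{2,3,4}; X {2,6,9}->{6,9}
So after constraint 1: D(U)={3,5,6,7}, size = 4

Answer: 4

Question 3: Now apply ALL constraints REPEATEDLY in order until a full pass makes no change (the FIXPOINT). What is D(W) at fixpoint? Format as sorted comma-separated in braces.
pass 0 (initial): D(W)={2,3,4,5,7,9}
pass 1: U {3,5,6,7,8,9}->{3,5,6,7}; W {2,3,4,5,7,9}->{2,3,4}; X {2,6,9}->{6,9}
pass 2: no change
Fixpoint after 2 passes: D(W) = {2,3,4}

Answer: {2,3,4}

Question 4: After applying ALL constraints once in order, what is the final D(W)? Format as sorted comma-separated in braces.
Answer: {2,3,4}

Derivation:
Constraint 1 (U + W = X) on D(U)={3,5,6,7,8,9} D(W)={2,3,4,5,7,9} D(X)={2,6,9}: U {3,5,6,7,8,9}->{3,5,6,7}; W {2,3,4,5,7,9}->{2,3,4}; X {2,6,9}->{6,9}
Constraint 2 (W != U) on D(W)={2,3,4} D(U)={3,5,6,7}: no change
Constraint 3 (W + U = X) on D(W)={2,3,4} D(U)={3,5,6,7} D(X)={6,9}: no change
So after all 3 constraints: D(W) = {2,3,4}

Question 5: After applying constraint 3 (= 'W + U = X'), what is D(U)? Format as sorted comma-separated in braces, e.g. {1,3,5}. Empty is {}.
Constraint 1 (U + W = X) on D(U)={3,5,6,7,8,9} D(W)={2,3,4,5,7,9} D(X)={2,6,9}: U {3,5,6,7,8,9}->{3,5,6,7}; W {2,3,4,5,7,9}->{2,3,4}; X {2,6,9}->{6,9}
Constraint 2 (W != U) on D(W)={2,3,4} D(U)={3,5,6,7}: no change
Constraint 3 (W + U = X) on D(W)={2,3,4} D(U)={3,5,6,7} D(X)={6,9}: no change
So after constraint 3: D(U) = {3,5,6,7}

Answer: {3,5,6,7}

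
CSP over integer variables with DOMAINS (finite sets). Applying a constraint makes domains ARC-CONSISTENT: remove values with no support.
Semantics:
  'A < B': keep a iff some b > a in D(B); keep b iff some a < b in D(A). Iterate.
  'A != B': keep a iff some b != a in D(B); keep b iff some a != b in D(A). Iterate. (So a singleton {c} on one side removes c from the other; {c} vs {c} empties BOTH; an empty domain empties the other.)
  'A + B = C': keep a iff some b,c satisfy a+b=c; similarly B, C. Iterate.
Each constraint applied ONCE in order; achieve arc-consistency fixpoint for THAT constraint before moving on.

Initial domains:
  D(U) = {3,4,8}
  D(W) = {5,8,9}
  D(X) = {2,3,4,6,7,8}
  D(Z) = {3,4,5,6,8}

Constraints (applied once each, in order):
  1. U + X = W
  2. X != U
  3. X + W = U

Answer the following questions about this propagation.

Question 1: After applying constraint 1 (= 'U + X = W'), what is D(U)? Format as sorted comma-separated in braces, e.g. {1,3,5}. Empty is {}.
Answer: {3,4}

Derivation:
Constraint 1 (U + X = W) on D(U)={3,4,8} D(X)={2,3,4,6,7,8} D(W)={5,8,9}: U {3,4,8}->{3,4}; X {2,3,4,6,7,8}->{2,4,6}
So after constraint 1: D(U) = {3,4}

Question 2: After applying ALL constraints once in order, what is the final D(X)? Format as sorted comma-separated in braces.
Answer: {}

Derivation:
Constraint 1 (U + X = W) on D(U)={3,4,8} D(X)={2,3,4,6,7,8} D(W)={5,8,9}: U {3,4,8}->{3,4}; X {2,3,4,6,7,8}->{2,4,6}
Constraint 2 (X != U) on D(X)={2,4,6} D(U)={3,4}: no change
Constraint 3 (X + W = U) on D(X)={2,4,6} D(W)={5,8,9} D(U)={3,4}: X {2,4,6}->{}; W {5,8,9}->{}; U {3,4}->{}
So after all 3 constraints: D(X) = {}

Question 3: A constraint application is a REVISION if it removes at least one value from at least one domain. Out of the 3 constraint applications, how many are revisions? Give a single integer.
Answer: 2

Derivation:
Constraint 1 (U + X = W) on D(U)={3,4,8} D(X)={2,3,4,6,7,8} D(W)={5,8,9}: U {3,4,8}->{3,4}; X {2,3,4,6,7,8}->{2,4,6} => REVISION
Constraint 2 (X != U) on D(X)={2,4,6} D(U)={3,4}: no change => not a revision
Constraint 3 (X + W = U) on D(X)={2,4,6} D(W)={5,8,9} D(U)={3,4}: X {2,4,6}->{}; W {5,8,9}->{}; U {3,4}->{} => REVISION
Total revisions = 2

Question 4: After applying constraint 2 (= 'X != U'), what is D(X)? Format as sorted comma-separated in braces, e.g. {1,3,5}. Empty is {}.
Answer: {2,4,6}

Derivation:
Constraint 1 (U + X = W) on D(U)={3,4,8} D(X)={2,3,4,6,7,8} D(W)={5,8,9}: U {3,4,8}->{3,4}; X {2,3,4,6,7,8}->{2,4,6}
Constraint 2 (X != U) on D(X)={2,4,6} D(U)={3,4}: no change
So after constraint 2: D(X) = {2,4,6}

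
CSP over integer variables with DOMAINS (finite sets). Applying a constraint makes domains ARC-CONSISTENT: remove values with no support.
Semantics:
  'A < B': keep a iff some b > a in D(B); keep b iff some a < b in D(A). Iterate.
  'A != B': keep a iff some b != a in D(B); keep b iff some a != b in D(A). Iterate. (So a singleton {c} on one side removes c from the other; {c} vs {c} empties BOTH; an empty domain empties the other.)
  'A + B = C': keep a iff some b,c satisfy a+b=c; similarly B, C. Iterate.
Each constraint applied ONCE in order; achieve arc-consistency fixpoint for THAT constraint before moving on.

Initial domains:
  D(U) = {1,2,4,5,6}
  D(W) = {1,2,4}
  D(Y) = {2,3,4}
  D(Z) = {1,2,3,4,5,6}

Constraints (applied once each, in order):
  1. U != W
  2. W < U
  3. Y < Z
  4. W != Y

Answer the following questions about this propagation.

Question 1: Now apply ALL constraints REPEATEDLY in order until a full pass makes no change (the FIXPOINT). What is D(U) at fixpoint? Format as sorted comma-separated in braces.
Answer: {2,4,5,6}

Derivation:
pass 0 (initial): D(U)={1,2,4,5,6}
pass 1: U {1,2,4,5,6}->{2,4,5,6}; Z {1,2,3,4,5,6}->{3,4,5,6}
pass 2: no change
Fixpoint after 2 passes: D(U) = {2,4,5,6}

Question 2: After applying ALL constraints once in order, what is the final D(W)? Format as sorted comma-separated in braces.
Constraint 1 (U != W) on D(U)={1,2,4,5,6} D(W)={1,2,4}: no change
Constraint 2 (W < U) on D(W)={1,2,4} D(U)={1,2,4,5,6}: U {1,2,4,5,6}->{2,4,5,6}
Constraint 3 (Y < Z) on D(Y)={2,3,4} D(Z)={1,2,3,4,5,6}: Z {1,2,3,4,5,6}->{3,4,5,6}
Constraint 4 (W != Y) on D(W)={1,2,4} D(Y)={2,3,4}: no change
So after all 4 constraints: D(W) = {1,2,4}

Answer: {1,2,4}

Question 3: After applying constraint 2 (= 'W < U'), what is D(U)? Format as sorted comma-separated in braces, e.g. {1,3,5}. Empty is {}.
Answer: {2,4,5,6}

Derivation:
Constraint 1 (U != W) on D(U)={1,2,4,5,6} D(W)={1,2,4}: no change
Constraint 2 (W < U) on D(W)={1,2,4} D(U)={1,2,4,5,6}: U {1,2,4,5,6}->{2,4,5,6}
So after constraint 2: D(U) = {2,4,5,6}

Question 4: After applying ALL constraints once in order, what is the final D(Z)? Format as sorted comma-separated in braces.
Constraint 1 (U != W) on D(U)={1,2,4,5,6} D(W)={1,2,4}: no change
Constraint 2 (W < U) on D(W)={1,2,4} D(U)={1,2,4,5,6}: U {1,2,4,5,6}->{2,4,5,6}
Constraint 3 (Y < Z) on D(Y)={2,3,4} D(Z)={1,2,3,4,5,6}: Z {1,2,3,4,5,6}->{3,4,5,6}
Constraint 4 (W != Y) on D(W)={1,2,4} D(Y)={2,3,4}: no change
So after all 4 constraints: D(Z) = {3,4,5,6}

Answer: {3,4,5,6}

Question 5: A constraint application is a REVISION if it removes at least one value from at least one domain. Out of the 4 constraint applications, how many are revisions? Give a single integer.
Answer: 2

Derivation:
Constraint 1 (U != W) on D(U)={1,2,4,5,6} D(W)={1,2,4}: no change => not a revision
Constraint 2 (W < U) on D(W)={1,2,4} D(U)={1,2,4,5,6}: U {1,2,4,5,6}->{2,4,5,6} => REVISION
Constraint 3 (Y < Z) on D(Y)={2,3,4} D(Z)={1,2,3,4,5,6}: Z {1,2,3,4,5,6}->{3,4,5,6} => REVISION
Constraint 4 (W != Y) on D(W)={1,2,4} D(Y)={2,3,4}: no change => not a revision
Total revisions = 2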